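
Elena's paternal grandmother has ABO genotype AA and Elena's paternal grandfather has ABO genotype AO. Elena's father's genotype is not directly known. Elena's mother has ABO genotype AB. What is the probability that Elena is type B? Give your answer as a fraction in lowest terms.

1/8

Elena's father's ABO genotype from AA × AO: 1/2 AA, 1/2 AO.
Crossing each possibility with the mother AB and summing P(type B): 1/2·0 + 1/2·1/4 = 1/8.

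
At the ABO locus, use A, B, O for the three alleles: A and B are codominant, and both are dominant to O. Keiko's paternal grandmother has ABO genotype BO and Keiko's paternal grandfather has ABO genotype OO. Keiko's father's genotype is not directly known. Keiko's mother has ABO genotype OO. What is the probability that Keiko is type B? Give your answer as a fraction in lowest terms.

Keiko's father's ABO genotype from BO × OO: 1/2 BO, 1/2 OO.
Crossing each possibility with the mother OO and summing P(type B): 1/2·1/2 + 1/2·0 = 1/4.

1/4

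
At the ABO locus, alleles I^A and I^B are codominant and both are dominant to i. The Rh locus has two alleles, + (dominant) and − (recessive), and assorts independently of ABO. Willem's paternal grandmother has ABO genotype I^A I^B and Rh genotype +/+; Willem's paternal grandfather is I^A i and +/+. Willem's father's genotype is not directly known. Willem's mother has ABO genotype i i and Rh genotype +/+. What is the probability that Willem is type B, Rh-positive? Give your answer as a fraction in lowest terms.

Willem's father's ABO genotype from I^A I^B × I^A i: 1/4 I^A I^A, 1/4 I^A I^B, 1/4 I^A i, 1/4 I^B i.
Crossing each possibility with the mother i i and summing P(type B): 1/4·0 + 1/4·1/2 + 1/4·0 + 1/4·1/2 = 1/4.
Similarly for Rh via the father's Rh distribution: P(Rh+) = 1.
Independent loci: 1/4 × 1 = 1/4.

1/4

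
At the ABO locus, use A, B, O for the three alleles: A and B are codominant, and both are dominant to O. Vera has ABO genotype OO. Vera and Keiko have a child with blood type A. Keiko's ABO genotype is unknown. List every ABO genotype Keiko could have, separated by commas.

For each candidate genotype of Keiko, check whether crossing it with OO can produce every observed child phenotype.
  AA → possible child types {A} ✓
  AB → possible child types {A, B} ✓
  AO → possible child types {O, A} ✓
  BB → possible child types {B} ✗
  BO → possible child types {O, B} ✗
  OO → possible child types {O} ✗

AA, AB, AO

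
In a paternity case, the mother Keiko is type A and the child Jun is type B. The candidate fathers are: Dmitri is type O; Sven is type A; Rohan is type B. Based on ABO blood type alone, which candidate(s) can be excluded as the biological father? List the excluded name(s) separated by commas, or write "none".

A candidate is excluded only if no genotype consistent with his phenotype could produce a type B child with a type A mother.
Dmitri (type O): no genotype consistent with that phenotype can produce a type-B child with a type-A mother.
Sven (type A): no genotype consistent with that phenotype can produce a type-B child with a type-A mother.

Dmitri, Sven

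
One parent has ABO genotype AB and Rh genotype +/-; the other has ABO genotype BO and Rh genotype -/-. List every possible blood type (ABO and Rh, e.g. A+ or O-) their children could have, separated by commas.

A+, A-, B+, B-, AB+, AB-

Gametes from AB × BO give offspring ABO genotypes AB, AO, BB, BO, i.e. phenotypes A, B, AB.
Rh cross +/- × -/- → phenotypes Rh+, Rh-.
Combining independently: A+, A-, B+, B-, AB+, AB-.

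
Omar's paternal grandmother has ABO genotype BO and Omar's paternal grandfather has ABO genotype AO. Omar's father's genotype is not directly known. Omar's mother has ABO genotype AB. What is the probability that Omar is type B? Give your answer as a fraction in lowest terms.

3/8

Omar's father's ABO genotype from BO × AO: 1/4 AB, 1/4 AO, 1/4 BO, 1/4 OO.
Crossing each possibility with the mother AB and summing P(type B): 1/4·1/4 + 1/4·1/4 + 1/4·1/2 + 1/4·1/2 = 3/8.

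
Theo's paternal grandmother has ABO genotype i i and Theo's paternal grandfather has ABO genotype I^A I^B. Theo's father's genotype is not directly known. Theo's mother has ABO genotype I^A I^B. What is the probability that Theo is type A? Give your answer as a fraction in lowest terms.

Theo's father's ABO genotype from i i × I^A I^B: 1/2 I^A i, 1/2 I^B i.
Crossing each possibility with the mother I^A I^B and summing P(type A): 1/2·1/2 + 1/2·1/4 = 3/8.

3/8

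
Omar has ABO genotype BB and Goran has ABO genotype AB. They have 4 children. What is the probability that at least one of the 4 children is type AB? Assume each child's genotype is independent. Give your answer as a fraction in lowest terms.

ABO cross BB × AB → 1/2 B, 1/2 AB.
So P(type AB) = 1/2 per child.
P(none) = (1/2)^4 = 1/16; P(at least one) = 1 − 1/16 = 15/16.

15/16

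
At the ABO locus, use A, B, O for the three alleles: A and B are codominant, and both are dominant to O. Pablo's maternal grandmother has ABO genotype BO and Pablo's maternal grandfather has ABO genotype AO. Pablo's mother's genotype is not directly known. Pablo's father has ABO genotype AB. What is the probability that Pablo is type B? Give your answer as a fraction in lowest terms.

3/8

Pablo's mother's ABO genotype from BO × AO: 1/4 AB, 1/4 AO, 1/4 BO, 1/4 OO.
Crossing each possibility with the father AB and summing P(type B): 1/4·1/4 + 1/4·1/4 + 1/4·1/2 + 1/4·1/2 = 3/8.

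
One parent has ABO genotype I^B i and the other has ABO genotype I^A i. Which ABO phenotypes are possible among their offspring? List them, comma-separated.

O, A, B, AB

Gametes from I^B i × I^A i give offspring ABO genotypes I^A I^B, I^A i, I^B i, i i, i.e. phenotypes O, A, B, AB.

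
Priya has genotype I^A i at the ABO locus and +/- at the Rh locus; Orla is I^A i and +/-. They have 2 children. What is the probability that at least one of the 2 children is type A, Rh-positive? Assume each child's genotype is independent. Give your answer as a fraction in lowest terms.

207/256

ABO cross I^A i × I^A i → 1/4 O, 3/4 A.
Rh cross +/- × +/- → 3/4 Rh+, 1/4 Rh-; so P(type A, Rh-positive) = 3/4 × 3/4 = 9/16 per child.
P(none) = (7/16)^2 = 49/256; P(at least one) = 1 − 49/256 = 207/256.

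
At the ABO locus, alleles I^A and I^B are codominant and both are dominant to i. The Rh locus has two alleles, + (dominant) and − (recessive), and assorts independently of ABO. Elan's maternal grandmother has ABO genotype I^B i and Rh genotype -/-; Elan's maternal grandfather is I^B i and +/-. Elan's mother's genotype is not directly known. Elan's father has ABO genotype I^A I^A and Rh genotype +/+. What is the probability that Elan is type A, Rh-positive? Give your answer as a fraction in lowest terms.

Elan's mother's ABO genotype from I^B i × I^B i: 1/4 I^B I^B, 1/2 I^B i, 1/4 i i.
Crossing each possibility with the father I^A I^A and summing P(type A): 1/4·0 + 1/2·1/2 + 1/4·1 = 1/2.
Similarly for Rh via the mother's Rh distribution: P(Rh+) = 1.
Independent loci: 1/2 × 1 = 1/2.

1/2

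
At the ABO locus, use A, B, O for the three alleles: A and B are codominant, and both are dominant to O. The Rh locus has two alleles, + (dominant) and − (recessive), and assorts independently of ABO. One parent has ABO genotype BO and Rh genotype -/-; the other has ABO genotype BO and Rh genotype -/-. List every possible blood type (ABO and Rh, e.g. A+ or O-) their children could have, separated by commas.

O-, B-

Gametes from BO × BO give offspring ABO genotypes BB, BO, OO, i.e. phenotypes O, B.
Rh cross -/- × -/- → phenotypes Rh-.
Combining independently: O-, B-.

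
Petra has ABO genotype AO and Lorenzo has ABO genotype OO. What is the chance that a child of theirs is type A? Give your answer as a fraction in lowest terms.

ABO cross AO × OO → offspring phenotypes: 1/2 O, 1/2 A.
So P(type A) = 1/2.

1/2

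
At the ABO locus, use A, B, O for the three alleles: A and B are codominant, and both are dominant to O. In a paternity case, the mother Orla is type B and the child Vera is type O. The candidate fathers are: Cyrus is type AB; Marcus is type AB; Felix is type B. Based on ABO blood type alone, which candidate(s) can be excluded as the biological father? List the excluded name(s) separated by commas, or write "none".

A candidate is excluded only if no genotype consistent with his phenotype could produce a type O child with a type B mother.
Cyrus (type AB): no genotype consistent with that phenotype can produce a type-O child with a type-B mother.
Marcus (type AB): no genotype consistent with that phenotype can produce a type-O child with a type-B mother.

Cyrus, Marcus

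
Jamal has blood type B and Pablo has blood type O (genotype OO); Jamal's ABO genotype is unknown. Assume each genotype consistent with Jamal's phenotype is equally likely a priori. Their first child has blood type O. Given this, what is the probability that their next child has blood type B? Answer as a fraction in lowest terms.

Possible genotypes: Jamal ∈ {BB, BO}; Pablo ∈ {OO}.
Weight each parental genotype pair by prior × P(type-O child):
  BO × OO: posterior weight 1; P(next child type B) = 1/2.
Weighted sum = 1/2.

1/2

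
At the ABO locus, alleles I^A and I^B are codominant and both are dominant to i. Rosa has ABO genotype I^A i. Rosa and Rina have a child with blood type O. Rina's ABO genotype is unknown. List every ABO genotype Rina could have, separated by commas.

For each candidate genotype of Rina, check whether crossing it with I^A i can produce every observed child phenotype.
  I^A I^A → possible child types {A} ✗
  I^A I^B → possible child types {A, B, AB} ✗
  I^A i → possible child types {O, A} ✓
  I^B I^B → possible child types {B, AB} ✗
  I^B i → possible child types {O, A, B, AB} ✓
  i i → possible child types {O, A} ✓

I^A i, I^B i, i i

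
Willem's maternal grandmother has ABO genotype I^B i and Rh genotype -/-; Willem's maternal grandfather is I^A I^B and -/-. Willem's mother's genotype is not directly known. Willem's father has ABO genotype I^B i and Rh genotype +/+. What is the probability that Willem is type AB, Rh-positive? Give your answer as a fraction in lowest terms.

1/8

Willem's mother's ABO genotype from I^B i × I^A I^B: 1/4 I^A I^B, 1/4 I^A i, 1/4 I^B I^B, 1/4 I^B i.
Crossing each possibility with the father I^B i and summing P(type AB): 1/4·1/4 + 1/4·1/4 + 1/4·0 + 1/4·0 = 1/8.
Similarly for Rh via the mother's Rh distribution: P(Rh+) = 1.
Independent loci: 1/8 × 1 = 1/8.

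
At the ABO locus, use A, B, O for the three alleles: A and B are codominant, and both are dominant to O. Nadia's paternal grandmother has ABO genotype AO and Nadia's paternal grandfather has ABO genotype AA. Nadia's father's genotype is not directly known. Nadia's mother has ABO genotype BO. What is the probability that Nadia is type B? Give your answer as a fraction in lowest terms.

Nadia's father's ABO genotype from AO × AA: 1/2 AA, 1/2 AO.
Crossing each possibility with the mother BO and summing P(type B): 1/2·0 + 1/2·1/4 = 1/8.

1/8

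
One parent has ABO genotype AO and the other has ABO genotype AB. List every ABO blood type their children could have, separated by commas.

A, B, AB

Gametes from AO × AB give offspring ABO genotypes AA, AB, AO, BO, i.e. phenotypes A, B, AB.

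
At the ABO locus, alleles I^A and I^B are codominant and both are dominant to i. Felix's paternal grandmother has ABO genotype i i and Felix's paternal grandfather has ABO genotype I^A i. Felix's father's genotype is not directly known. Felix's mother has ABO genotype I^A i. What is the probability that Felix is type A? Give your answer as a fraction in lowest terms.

Felix's father's ABO genotype from i i × I^A i: 1/2 I^A i, 1/2 i i.
Crossing each possibility with the mother I^A i and summing P(type A): 1/2·3/4 + 1/2·1/2 = 5/8.

5/8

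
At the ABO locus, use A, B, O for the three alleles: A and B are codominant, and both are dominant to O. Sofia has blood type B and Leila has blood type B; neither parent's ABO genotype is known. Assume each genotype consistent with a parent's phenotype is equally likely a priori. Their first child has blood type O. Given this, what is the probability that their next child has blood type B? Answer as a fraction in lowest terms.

3/4

Possible genotypes: Sofia ∈ {BB, BO}; Leila ∈ {BB, BO}.
Weight each parental genotype pair by prior × P(type-O child):
  BO × BO: posterior weight 1; P(next child type B) = 3/4.
Weighted sum = 3/4.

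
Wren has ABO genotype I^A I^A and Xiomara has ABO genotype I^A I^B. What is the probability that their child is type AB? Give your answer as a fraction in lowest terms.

ABO cross I^A I^A × I^A I^B → offspring phenotypes: 1/2 A, 1/2 AB.
So P(type AB) = 1/2.

1/2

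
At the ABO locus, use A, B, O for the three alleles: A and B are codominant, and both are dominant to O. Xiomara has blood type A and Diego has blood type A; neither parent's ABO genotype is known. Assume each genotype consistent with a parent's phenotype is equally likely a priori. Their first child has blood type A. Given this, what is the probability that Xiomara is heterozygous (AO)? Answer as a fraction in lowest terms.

7/15

Possible genotypes: Xiomara ∈ {AA, AO}; Diego ∈ {AA, AO}.
Weight each parental genotype pair by prior × P(type-A child):
  AA × AA: posterior weight 4/15.
  AA × AO: posterior weight 4/15.
  AO × AA: posterior weight 4/15.
  AO × AO: posterior weight 1/5.
Sum the posterior weight over pairs where Xiomara is AO: 7/15.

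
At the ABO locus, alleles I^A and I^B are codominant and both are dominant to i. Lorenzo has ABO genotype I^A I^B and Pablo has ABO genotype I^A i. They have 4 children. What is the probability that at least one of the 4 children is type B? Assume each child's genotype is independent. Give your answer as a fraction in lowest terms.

ABO cross I^A I^B × I^A i → 1/2 A, 1/4 B, 1/4 AB.
So P(type B) = 1/4 per child.
P(none) = (3/4)^4 = 81/256; P(at least one) = 1 − 81/256 = 175/256.

175/256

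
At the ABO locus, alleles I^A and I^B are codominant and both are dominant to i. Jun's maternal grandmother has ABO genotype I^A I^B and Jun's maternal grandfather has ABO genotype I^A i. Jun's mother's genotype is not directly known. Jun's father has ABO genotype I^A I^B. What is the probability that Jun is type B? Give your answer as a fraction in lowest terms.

1/4

Jun's mother's ABO genotype from I^A I^B × I^A i: 1/4 I^A I^A, 1/4 I^A I^B, 1/4 I^A i, 1/4 I^B i.
Crossing each possibility with the father I^A I^B and summing P(type B): 1/4·0 + 1/4·1/4 + 1/4·1/4 + 1/4·1/2 = 1/4.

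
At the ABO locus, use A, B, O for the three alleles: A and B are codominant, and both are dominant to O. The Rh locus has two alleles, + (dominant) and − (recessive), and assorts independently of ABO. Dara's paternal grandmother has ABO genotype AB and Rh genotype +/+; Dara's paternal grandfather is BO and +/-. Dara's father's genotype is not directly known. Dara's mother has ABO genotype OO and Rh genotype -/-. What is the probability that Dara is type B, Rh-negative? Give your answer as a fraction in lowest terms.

1/8

Dara's father's ABO genotype from AB × BO: 1/4 AB, 1/4 AO, 1/4 BB, 1/4 BO.
Crossing each possibility with the mother OO and summing P(type B): 1/4·1/2 + 1/4·0 + 1/4·1 + 1/4·1/2 = 1/2.
Similarly for Rh via the father's Rh distribution: P(Rh-) = 1/4.
Independent loci: 1/2 × 1/4 = 1/8.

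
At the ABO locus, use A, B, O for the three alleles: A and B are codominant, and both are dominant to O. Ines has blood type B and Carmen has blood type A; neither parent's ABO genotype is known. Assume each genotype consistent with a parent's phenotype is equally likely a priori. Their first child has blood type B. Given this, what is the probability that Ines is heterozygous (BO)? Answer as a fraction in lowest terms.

1/3

Possible genotypes: Ines ∈ {BB, BO}; Carmen ∈ {AA, AO}.
Weight each parental genotype pair by prior × P(type-B child):
  BB × AO: posterior weight 2/3.
  BO × AO: posterior weight 1/3.
Sum the posterior weight over pairs where Ines is BO: 1/3.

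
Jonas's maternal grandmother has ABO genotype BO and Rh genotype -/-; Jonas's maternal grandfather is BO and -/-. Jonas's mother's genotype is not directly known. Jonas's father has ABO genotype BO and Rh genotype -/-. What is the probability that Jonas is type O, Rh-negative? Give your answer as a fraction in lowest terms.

1/4

Jonas's mother's ABO genotype from BO × BO: 1/4 BB, 1/2 BO, 1/4 OO.
Crossing each possibility with the father BO and summing P(type O): 1/4·0 + 1/2·1/4 + 1/4·1/2 = 1/4.
Similarly for Rh via the mother's Rh distribution: P(Rh-) = 1.
Independent loci: 1/4 × 1 = 1/4.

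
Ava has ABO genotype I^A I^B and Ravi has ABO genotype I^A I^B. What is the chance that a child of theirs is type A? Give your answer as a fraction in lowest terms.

ABO cross I^A I^B × I^A I^B → offspring phenotypes: 1/4 A, 1/4 B, 1/2 AB.
So P(type A) = 1/4.

1/4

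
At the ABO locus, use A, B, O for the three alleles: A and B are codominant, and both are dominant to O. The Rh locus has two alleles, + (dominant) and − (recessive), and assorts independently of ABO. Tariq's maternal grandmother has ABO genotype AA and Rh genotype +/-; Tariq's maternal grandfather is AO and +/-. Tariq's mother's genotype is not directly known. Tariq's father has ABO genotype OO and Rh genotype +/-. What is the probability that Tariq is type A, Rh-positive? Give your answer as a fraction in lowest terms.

9/16

Tariq's mother's ABO genotype from AA × AO: 1/2 AA, 1/2 AO.
Crossing each possibility with the father OO and summing P(type A): 1/2·1 + 1/2·1/2 = 3/4.
Similarly for Rh via the mother's Rh distribution: P(Rh+) = 3/4.
Independent loci: 3/4 × 3/4 = 9/16.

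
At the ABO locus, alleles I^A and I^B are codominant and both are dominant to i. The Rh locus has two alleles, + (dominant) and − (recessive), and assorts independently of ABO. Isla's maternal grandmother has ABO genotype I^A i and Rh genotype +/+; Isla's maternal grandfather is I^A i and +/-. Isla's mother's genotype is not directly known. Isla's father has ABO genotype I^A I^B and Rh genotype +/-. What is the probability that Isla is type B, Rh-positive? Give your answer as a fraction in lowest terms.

Isla's mother's ABO genotype from I^A i × I^A i: 1/4 I^A I^A, 1/2 I^A i, 1/4 i i.
Crossing each possibility with the father I^A I^B and summing P(type B): 1/4·0 + 1/2·1/4 + 1/4·1/2 = 1/4.
Similarly for Rh via the mother's Rh distribution: P(Rh+) = 7/8.
Independent loci: 1/4 × 7/8 = 7/32.

7/32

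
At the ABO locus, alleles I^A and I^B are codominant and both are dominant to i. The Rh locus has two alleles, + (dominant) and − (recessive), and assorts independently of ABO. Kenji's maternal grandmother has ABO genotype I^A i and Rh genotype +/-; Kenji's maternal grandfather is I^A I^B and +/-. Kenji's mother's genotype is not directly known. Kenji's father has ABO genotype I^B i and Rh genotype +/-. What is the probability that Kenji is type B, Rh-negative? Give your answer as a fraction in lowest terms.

Kenji's mother's ABO genotype from I^A i × I^A I^B: 1/4 I^A I^A, 1/4 I^A I^B, 1/4 I^A i, 1/4 I^B i.
Crossing each possibility with the father I^B i and summing P(type B): 1/4·0 + 1/4·1/2 + 1/4·1/4 + 1/4·3/4 = 3/8.
Similarly for Rh via the mother's Rh distribution: P(Rh-) = 1/4.
Independent loci: 3/8 × 1/4 = 3/32.

3/32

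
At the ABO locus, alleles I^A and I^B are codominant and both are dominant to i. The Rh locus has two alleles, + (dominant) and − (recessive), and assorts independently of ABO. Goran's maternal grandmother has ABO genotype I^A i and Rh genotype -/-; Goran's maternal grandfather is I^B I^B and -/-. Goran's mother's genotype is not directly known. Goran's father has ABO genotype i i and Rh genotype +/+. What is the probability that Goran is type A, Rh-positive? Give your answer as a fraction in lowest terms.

1/4

Goran's mother's ABO genotype from I^A i × I^B I^B: 1/2 I^A I^B, 1/2 I^B i.
Crossing each possibility with the father i i and summing P(type A): 1/2·1/2 + 1/2·0 = 1/4.
Similarly for Rh via the mother's Rh distribution: P(Rh+) = 1.
Independent loci: 1/4 × 1 = 1/4.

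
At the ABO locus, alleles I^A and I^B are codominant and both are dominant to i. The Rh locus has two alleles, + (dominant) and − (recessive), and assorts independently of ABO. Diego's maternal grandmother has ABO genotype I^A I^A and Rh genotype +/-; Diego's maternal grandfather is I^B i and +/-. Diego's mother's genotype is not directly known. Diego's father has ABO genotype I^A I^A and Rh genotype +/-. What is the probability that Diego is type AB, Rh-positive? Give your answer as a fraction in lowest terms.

Diego's mother's ABO genotype from I^A I^A × I^B i: 1/2 I^A I^B, 1/2 I^A i.
Crossing each possibility with the father I^A I^A and summing P(type AB): 1/2·1/2 + 1/2·0 = 1/4.
Similarly for Rh via the mother's Rh distribution: P(Rh+) = 3/4.
Independent loci: 1/4 × 3/4 = 3/16.

3/16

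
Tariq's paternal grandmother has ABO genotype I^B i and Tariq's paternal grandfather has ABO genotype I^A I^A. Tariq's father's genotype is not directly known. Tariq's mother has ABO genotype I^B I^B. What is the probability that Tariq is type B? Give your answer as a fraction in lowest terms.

Tariq's father's ABO genotype from I^B i × I^A I^A: 1/2 I^A I^B, 1/2 I^A i.
Crossing each possibility with the mother I^B I^B and summing P(type B): 1/2·1/2 + 1/2·1/2 = 1/2.

1/2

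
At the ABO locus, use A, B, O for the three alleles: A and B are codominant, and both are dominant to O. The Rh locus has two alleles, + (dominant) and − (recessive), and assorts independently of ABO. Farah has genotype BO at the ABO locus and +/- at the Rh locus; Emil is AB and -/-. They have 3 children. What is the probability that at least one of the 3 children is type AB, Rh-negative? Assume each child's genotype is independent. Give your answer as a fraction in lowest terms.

169/512

ABO cross BO × AB → 1/4 A, 1/2 B, 1/4 AB.
Rh cross +/- × -/- → 1/2 Rh+, 1/2 Rh-; so P(type AB, Rh-negative) = 1/4 × 1/2 = 1/8 per child.
P(none) = (7/8)^3 = 343/512; P(at least one) = 1 − 343/512 = 169/512.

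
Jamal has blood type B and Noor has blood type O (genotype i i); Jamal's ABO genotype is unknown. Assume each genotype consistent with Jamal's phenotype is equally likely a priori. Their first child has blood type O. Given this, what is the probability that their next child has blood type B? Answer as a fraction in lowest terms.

1/2

Possible genotypes: Jamal ∈ {I^B I^B, I^B i}; Noor ∈ {i i}.
Weight each parental genotype pair by prior × P(type-O child):
  I^B i × i i: posterior weight 1; P(next child type B) = 1/2.
Weighted sum = 1/2.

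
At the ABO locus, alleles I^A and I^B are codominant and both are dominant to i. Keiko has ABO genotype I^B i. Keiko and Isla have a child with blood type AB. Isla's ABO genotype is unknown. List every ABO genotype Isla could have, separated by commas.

I^A I^A, I^A I^B, I^A i

For each candidate genotype of Isla, check whether crossing it with I^B i can produce every observed child phenotype.
  I^A I^A → possible child types {A, AB} ✓
  I^A I^B → possible child types {A, B, AB} ✓
  I^A i → possible child types {O, A, B, AB} ✓
  I^B I^B → possible child types {B} ✗
  I^B i → possible child types {O, B} ✗
  i i → possible child types {O, B} ✗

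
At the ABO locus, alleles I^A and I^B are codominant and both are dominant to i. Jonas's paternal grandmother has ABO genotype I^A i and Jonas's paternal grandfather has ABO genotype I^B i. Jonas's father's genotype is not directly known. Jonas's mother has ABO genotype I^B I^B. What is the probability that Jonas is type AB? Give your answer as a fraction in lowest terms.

Jonas's father's ABO genotype from I^A i × I^B i: 1/4 I^A I^B, 1/4 I^A i, 1/4 I^B i, 1/4 i i.
Crossing each possibility with the mother I^B I^B and summing P(type AB): 1/4·1/2 + 1/4·1/2 + 1/4·0 + 1/4·0 = 1/4.

1/4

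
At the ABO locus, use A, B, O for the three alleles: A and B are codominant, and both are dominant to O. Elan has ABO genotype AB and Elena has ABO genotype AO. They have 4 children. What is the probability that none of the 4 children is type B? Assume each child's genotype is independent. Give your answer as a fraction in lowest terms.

81/256

ABO cross AB × AO → 1/2 A, 1/4 B, 1/4 AB.
So P(type B) = 1/4 per child.
P(not type B) = 3/4 for one child; (3/4)^4 = 81/256.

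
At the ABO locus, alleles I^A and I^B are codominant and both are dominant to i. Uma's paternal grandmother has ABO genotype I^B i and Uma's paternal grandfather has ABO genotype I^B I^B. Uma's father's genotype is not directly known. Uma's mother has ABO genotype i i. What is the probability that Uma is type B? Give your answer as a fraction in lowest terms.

Uma's father's ABO genotype from I^B i × I^B I^B: 1/2 I^B I^B, 1/2 I^B i.
Crossing each possibility with the mother i i and summing P(type B): 1/2·1 + 1/2·1/2 = 3/4.

3/4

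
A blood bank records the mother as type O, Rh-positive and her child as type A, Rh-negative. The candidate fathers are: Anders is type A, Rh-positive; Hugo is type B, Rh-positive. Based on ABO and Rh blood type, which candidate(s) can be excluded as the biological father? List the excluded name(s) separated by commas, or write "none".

Hugo

A candidate is excluded only if no genotype consistent with his phenotype could produce a type A, Rh-negative child with a type O, Rh-positive mother.
Hugo (type B, Rh+): no genotype consistent with that phenotype can produce a type-A Rh- child with a type-O mother.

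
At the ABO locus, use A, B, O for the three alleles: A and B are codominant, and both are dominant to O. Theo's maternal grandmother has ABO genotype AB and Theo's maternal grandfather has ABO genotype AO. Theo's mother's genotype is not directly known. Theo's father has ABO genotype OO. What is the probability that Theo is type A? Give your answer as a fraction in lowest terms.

1/2

Theo's mother's ABO genotype from AB × AO: 1/4 AA, 1/4 AB, 1/4 AO, 1/4 BO.
Crossing each possibility with the father OO and summing P(type A): 1/4·1 + 1/4·1/2 + 1/4·1/2 + 1/4·0 = 1/2.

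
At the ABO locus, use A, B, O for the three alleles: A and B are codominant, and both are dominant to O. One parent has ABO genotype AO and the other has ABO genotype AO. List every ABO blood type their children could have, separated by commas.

O, A

Gametes from AO × AO give offspring ABO genotypes AA, AO, OO, i.e. phenotypes O, A.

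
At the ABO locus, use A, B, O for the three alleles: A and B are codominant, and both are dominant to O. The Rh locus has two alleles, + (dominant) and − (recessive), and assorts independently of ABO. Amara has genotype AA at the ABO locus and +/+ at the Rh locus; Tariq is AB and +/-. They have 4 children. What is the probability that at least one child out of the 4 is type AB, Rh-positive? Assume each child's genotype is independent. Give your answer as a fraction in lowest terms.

ABO cross AA × AB → 1/2 A, 1/2 AB.
Rh cross +/+ × +/- → 1 Rh+; so P(type AB, Rh-positive) = 1/2 × 1 = 1/2 per child.
P(none) = (1/2)^4 = 1/16; P(at least one) = 1 − 1/16 = 15/16.

15/16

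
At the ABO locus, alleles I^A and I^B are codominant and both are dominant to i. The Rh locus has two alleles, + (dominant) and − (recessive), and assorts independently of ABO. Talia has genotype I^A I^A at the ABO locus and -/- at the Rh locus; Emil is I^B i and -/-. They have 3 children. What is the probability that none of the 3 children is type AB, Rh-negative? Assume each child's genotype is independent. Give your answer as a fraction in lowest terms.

1/8

ABO cross I^A I^A × I^B i → 1/2 A, 1/2 AB.
Rh cross -/- × -/- → 1 Rh-; so P(type AB, Rh-negative) = 1/2 × 1 = 1/2 per child.
P(not type AB, Rh-negative) = 1/2 for one child; (1/2)^3 = 1/8.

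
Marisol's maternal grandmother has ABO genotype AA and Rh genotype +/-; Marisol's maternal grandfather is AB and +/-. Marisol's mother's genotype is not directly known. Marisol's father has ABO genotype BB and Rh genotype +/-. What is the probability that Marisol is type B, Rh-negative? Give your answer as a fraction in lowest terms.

1/16

Marisol's mother's ABO genotype from AA × AB: 1/2 AA, 1/2 AB.
Crossing each possibility with the father BB and summing P(type B): 1/2·0 + 1/2·1/2 = 1/4.
Similarly for Rh via the mother's Rh distribution: P(Rh-) = 1/4.
Independent loci: 1/4 × 1/4 = 1/16.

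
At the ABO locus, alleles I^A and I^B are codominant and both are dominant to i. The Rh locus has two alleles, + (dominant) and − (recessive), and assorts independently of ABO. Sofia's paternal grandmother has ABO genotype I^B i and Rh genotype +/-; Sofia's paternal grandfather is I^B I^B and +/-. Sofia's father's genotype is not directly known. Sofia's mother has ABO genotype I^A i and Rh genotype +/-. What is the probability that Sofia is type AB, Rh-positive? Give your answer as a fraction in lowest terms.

9/32

Sofia's father's ABO genotype from I^B i × I^B I^B: 1/2 I^B I^B, 1/2 I^B i.
Crossing each possibility with the mother I^A i and summing P(type AB): 1/2·1/2 + 1/2·1/4 = 3/8.
Similarly for Rh via the father's Rh distribution: P(Rh+) = 3/4.
Independent loci: 3/8 × 3/4 = 9/32.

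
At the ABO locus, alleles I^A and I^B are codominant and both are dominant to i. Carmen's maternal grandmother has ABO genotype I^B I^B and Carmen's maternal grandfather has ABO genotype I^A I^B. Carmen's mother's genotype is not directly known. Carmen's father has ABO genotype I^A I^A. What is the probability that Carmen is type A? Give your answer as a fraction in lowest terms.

Carmen's mother's ABO genotype from I^B I^B × I^A I^B: 1/2 I^A I^B, 1/2 I^B I^B.
Crossing each possibility with the father I^A I^A and summing P(type A): 1/2·1/2 + 1/2·0 = 1/4.

1/4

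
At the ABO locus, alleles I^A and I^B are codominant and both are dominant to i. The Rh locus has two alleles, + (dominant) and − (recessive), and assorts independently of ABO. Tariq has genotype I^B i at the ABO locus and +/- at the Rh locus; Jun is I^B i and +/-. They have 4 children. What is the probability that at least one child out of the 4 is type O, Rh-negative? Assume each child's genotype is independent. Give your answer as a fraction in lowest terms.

14911/65536

ABO cross I^B i × I^B i → 1/4 O, 3/4 B.
Rh cross +/- × +/- → 3/4 Rh+, 1/4 Rh-; so P(type O, Rh-negative) = 1/4 × 1/4 = 1/16 per child.
P(none) = (15/16)^4 = 50625/65536; P(at least one) = 1 − 50625/65536 = 14911/65536.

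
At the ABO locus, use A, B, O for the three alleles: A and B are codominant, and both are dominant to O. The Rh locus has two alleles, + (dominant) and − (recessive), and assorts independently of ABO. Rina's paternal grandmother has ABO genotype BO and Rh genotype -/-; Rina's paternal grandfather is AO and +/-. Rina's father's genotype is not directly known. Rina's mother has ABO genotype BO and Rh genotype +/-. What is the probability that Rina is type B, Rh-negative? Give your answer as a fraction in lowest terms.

3/16

Rina's father's ABO genotype from BO × AO: 1/4 AB, 1/4 AO, 1/4 BO, 1/4 OO.
Crossing each possibility with the mother BO and summing P(type B): 1/4·1/2 + 1/4·1/4 + 1/4·3/4 + 1/4·1/2 = 1/2.
Similarly for Rh via the father's Rh distribution: P(Rh-) = 3/8.
Independent loci: 1/2 × 3/8 = 3/16.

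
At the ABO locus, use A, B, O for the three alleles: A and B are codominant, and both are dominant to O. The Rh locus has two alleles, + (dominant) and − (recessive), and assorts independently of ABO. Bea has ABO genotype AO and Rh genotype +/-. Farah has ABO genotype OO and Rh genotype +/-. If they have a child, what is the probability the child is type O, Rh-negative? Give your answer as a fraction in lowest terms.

1/8

ABO cross AO × OO → offspring phenotypes: 1/2 O, 1/2 A.
Rh cross +/- × +/- → 3/4 Rh+, 1/4 Rh-.
Independent loci: P(type O, Rh-negative) = 1/2 × 1/4 = 1/8.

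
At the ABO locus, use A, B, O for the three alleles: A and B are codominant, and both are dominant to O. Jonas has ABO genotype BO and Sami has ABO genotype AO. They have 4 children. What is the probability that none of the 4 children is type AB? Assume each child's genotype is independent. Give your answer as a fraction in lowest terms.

81/256

ABO cross BO × AO → 1/4 O, 1/4 A, 1/4 B, 1/4 AB.
So P(type AB) = 1/4 per child.
P(not type AB) = 3/4 for one child; (3/4)^4 = 81/256.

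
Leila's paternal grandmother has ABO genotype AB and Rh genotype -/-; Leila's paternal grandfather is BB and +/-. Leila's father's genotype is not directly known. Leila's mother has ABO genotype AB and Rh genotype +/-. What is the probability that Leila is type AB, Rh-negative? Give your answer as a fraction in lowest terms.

Leila's father's ABO genotype from AB × BB: 1/2 AB, 1/2 BB.
Crossing each possibility with the mother AB and summing P(type AB): 1/2·1/2 + 1/2·1/2 = 1/2.
Similarly for Rh via the father's Rh distribution: P(Rh-) = 3/8.
Independent loci: 1/2 × 3/8 = 3/16.

3/16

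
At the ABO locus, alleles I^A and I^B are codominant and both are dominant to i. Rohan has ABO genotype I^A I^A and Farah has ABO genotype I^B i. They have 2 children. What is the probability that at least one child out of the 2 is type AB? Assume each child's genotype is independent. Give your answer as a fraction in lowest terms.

ABO cross I^A I^A × I^B i → 1/2 A, 1/2 AB.
So P(type AB) = 1/2 per child.
P(none) = (1/2)^2 = 1/4; P(at least one) = 1 − 1/4 = 3/4.

3/4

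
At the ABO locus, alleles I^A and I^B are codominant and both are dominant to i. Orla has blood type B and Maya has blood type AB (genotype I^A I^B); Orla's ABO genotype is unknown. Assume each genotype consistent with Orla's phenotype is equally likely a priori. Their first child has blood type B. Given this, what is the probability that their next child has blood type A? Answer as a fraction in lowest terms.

Possible genotypes: Orla ∈ {I^B I^B, I^B i}; Maya ∈ {I^A I^B}.
Weight each parental genotype pair by prior × P(type-B child):
  I^B I^B × I^A I^B: posterior weight 1/2; P(next child type A) = 0.
  I^B i × I^A I^B: posterior weight 1/2; P(next child type A) = 1/4.
Weighted sum = 1/8.

1/8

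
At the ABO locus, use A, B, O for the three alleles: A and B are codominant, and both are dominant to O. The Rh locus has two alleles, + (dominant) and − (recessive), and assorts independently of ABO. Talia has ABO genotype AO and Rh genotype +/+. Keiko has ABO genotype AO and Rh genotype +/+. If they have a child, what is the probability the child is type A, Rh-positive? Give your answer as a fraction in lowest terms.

ABO cross AO × AO → offspring phenotypes: 1/4 O, 3/4 A.
Rh cross +/+ × +/+ → 1 Rh+.
Independent loci: P(type A, Rh-positive) = 3/4 × 1 = 3/4.

3/4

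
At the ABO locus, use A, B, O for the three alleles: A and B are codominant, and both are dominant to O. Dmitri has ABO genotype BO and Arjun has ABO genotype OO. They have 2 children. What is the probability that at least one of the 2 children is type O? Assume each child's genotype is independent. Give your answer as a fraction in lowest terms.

3/4

ABO cross BO × OO → 1/2 O, 1/2 B.
So P(type O) = 1/2 per child.
P(none) = (1/2)^2 = 1/4; P(at least one) = 1 − 1/4 = 3/4.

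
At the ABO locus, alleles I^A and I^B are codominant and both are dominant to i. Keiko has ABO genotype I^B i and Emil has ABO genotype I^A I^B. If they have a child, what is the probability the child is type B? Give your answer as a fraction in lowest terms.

ABO cross I^B i × I^A I^B → offspring phenotypes: 1/4 A, 1/2 B, 1/4 AB.
So P(type B) = 1/2.

1/2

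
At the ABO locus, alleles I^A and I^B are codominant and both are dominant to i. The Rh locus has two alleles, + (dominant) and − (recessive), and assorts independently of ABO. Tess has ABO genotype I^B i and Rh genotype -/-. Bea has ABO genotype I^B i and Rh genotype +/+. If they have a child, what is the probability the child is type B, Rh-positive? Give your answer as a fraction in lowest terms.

ABO cross I^B i × I^B i → offspring phenotypes: 1/4 O, 3/4 B.
Rh cross -/- × +/+ → 1 Rh+.
Independent loci: P(type B, Rh-positive) = 3/4 × 1 = 3/4.

3/4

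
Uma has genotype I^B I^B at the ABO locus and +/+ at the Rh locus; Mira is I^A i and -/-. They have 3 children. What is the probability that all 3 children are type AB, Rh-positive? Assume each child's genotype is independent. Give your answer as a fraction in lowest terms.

1/8

ABO cross I^B I^B × I^A i → 1/2 B, 1/2 AB.
Rh cross +/+ × -/- → 1 Rh+; so P(type AB, Rh-positive) = 1/2 × 1 = 1/2 per child.
All 3 independent: (1/2)^3 = 1/8.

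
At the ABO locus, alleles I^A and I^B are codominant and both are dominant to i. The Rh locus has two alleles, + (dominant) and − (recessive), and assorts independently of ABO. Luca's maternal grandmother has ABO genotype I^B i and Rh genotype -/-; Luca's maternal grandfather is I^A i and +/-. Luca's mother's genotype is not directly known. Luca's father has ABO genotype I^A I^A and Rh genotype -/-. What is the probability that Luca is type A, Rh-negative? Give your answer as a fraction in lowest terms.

Luca's mother's ABO genotype from I^B i × I^A i: 1/4 I^A I^B, 1/4 I^A i, 1/4 I^B i, 1/4 i i.
Crossing each possibility with the father I^A I^A and summing P(type A): 1/4·1/2 + 1/4·1 + 1/4·1/2 + 1/4·1 = 3/4.
Similarly for Rh via the mother's Rh distribution: P(Rh-) = 3/4.
Independent loci: 3/4 × 3/4 = 9/16.

9/16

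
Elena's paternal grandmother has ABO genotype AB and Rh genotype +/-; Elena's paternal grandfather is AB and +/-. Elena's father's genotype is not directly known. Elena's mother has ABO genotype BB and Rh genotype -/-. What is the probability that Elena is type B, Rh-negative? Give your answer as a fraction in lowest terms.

Elena's father's ABO genotype from AB × AB: 1/4 AA, 1/2 AB, 1/4 BB.
Crossing each possibility with the mother BB and summing P(type B): 1/4·0 + 1/2·1/2 + 1/4·1 = 1/2.
Similarly for Rh via the father's Rh distribution: P(Rh-) = 1/2.
Independent loci: 1/2 × 1/2 = 1/4.

1/4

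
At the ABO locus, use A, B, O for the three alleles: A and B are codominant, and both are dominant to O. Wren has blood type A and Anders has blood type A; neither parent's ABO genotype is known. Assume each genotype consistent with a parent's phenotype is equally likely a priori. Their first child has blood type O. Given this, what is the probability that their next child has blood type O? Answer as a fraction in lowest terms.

1/4

Possible genotypes: Wren ∈ {AA, AO}; Anders ∈ {AA, AO}.
Weight each parental genotype pair by prior × P(type-O child):
  AO × AO: posterior weight 1; P(next child type O) = 1/4.
Weighted sum = 1/4.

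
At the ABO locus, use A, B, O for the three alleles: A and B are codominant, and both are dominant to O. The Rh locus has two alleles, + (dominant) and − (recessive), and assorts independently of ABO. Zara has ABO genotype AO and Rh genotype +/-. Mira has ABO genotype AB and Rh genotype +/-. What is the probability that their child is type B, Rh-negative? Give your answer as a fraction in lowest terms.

ABO cross AO × AB → offspring phenotypes: 1/2 A, 1/4 B, 1/4 AB.
Rh cross +/- × +/- → 3/4 Rh+, 1/4 Rh-.
Independent loci: P(type B, Rh-negative) = 1/4 × 1/4 = 1/16.

1/16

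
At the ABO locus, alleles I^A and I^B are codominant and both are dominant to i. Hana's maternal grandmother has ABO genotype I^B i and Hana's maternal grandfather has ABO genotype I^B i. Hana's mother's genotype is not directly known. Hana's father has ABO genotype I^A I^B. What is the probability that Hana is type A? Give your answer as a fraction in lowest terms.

Hana's mother's ABO genotype from I^B i × I^B i: 1/4 I^B I^B, 1/2 I^B i, 1/4 i i.
Crossing each possibility with the father I^A I^B and summing P(type A): 1/4·0 + 1/2·1/4 + 1/4·1/2 = 1/4.

1/4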